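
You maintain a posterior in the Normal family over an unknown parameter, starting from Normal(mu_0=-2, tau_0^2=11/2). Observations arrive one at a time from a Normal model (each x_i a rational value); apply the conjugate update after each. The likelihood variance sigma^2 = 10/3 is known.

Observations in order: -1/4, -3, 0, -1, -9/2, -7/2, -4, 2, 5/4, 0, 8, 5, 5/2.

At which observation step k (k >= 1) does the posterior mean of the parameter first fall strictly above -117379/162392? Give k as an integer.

k = 11

obs 1: x=-1/4 → posterior Normal(-193/212, 110/53)
obs 2: x=-3 → posterior Normal(-589/344, 55/43)
obs 3: x=0 → posterior Normal(-589/476, 110/119)
obs 4: x=-1 → posterior Normal(-721/608, 55/76)
obs 5: x=-9/2 → posterior Normal(-263/148, 22/37)
obs 6: x=-7/2 → posterior Normal(-1777/872, 55/109)
obs 7: x=-4 → posterior Normal(-2305/1004, 110/251)
obs 8: x=2 → posterior Normal(-2041/1136, 55/142)
obs 9: x=5/4 → posterior Normal(-469/317, 110/317)
obs 10: x=0 → posterior Normal(-67/50, 11/35)
obs 11: x=8 → posterior Normal(-205/383, 110/383)
obs 12: x=5 → posterior Normal(-5/52, 55/208)
obs 13: x=5/2 → posterior Normal(85/898, 110/449)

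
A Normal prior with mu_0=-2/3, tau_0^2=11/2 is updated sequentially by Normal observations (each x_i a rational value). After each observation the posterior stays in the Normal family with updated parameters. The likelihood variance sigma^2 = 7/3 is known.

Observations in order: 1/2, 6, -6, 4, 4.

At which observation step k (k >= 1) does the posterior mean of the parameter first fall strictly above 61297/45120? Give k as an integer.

k = 2

obs 1: x=1/2 → posterior Normal(43/282, 77/47)
obs 2: x=6 → posterior Normal(1231/480, 77/80)
obs 3: x=-6 → posterior Normal(43/678, 77/113)
obs 4: x=4 → posterior Normal(835/876, 77/146)
obs 5: x=4 → posterior Normal(1627/1074, 77/179)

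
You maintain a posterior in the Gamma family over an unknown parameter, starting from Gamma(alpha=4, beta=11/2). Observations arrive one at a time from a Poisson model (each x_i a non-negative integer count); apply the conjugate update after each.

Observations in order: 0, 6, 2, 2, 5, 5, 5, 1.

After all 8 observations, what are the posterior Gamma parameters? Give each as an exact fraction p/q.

alpha=30, beta=27/2

obs 1: x=0 → posterior Gamma(4, 13/2)
obs 2: x=6 → posterior Gamma(10, 15/2)
obs 3: x=2 → posterior Gamma(12, 17/2)
obs 4: x=2 → posterior Gamma(14, 19/2)
obs 5: x=5 → posterior Gamma(19, 21/2)
obs 6: x=5 → posterior Gamma(24, 23/2)
obs 7: x=5 → posterior Gamma(29, 25/2)
obs 8: x=1 → posterior Gamma(30, 27/2)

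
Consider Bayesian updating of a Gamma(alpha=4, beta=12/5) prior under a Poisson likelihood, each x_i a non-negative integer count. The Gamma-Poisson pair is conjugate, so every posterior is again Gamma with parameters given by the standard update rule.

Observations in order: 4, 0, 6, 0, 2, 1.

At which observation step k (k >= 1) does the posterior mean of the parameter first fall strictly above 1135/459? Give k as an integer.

obs 1: x=4 → posterior Gamma(8, 17/5)
obs 2: x=0 → posterior Gamma(8, 22/5)
obs 3: x=6 → posterior Gamma(14, 27/5)
obs 4: x=0 → posterior Gamma(14, 32/5)
obs 5: x=2 → posterior Gamma(16, 37/5)
obs 6: x=1 → posterior Gamma(17, 42/5)

k = 3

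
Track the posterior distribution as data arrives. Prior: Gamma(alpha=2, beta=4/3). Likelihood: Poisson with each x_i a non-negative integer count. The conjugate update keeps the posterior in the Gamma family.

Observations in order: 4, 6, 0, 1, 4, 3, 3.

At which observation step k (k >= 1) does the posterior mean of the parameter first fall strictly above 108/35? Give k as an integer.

obs 1: x=4 → posterior Gamma(6, 7/3)
obs 2: x=6 → posterior Gamma(12, 10/3)
obs 3: x=0 → posterior Gamma(12, 13/3)
obs 4: x=1 → posterior Gamma(13, 16/3)
obs 5: x=4 → posterior Gamma(17, 19/3)
obs 6: x=3 → posterior Gamma(20, 22/3)
obs 7: x=3 → posterior Gamma(23, 25/3)

k = 2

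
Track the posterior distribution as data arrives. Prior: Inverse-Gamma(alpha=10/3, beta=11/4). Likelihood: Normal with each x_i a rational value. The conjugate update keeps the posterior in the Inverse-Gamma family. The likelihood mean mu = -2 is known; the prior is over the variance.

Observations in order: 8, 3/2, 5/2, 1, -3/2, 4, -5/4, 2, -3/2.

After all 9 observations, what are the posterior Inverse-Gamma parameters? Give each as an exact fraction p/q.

alpha=47/6, beta=3201/32

obs 1: x=8 → posterior Inverse-Gamma(23/6, 211/4)
obs 2: x=3/2 → posterior Inverse-Gamma(13/3, 471/8)
obs 3: x=5/2 → posterior Inverse-Gamma(29/6, 69)
obs 4: x=1 → posterior Inverse-Gamma(16/3, 147/2)
obs 5: x=-3/2 → posterior Inverse-Gamma(35/6, 589/8)
obs 6: x=4 → posterior Inverse-Gamma(19/3, 733/8)
obs 7: x=-5/4 → posterior Inverse-Gamma(41/6, 2941/32)
obs 8: x=2 → posterior Inverse-Gamma(22/3, 3197/32)
obs 9: x=-3/2 → posterior Inverse-Gamma(47/6, 3201/32)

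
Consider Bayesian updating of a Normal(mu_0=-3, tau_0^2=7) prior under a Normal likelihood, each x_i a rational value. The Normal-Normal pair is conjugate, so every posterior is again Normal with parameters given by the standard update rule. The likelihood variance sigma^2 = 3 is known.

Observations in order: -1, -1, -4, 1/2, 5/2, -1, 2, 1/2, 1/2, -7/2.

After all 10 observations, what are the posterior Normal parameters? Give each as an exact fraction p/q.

obs 1: x=-1 → posterior Normal(-8/5, 21/10)
obs 2: x=-1 → posterior Normal(-23/17, 21/17)
obs 3: x=-4 → posterior Normal(-17/8, 7/8)
obs 4: x=1/2 → posterior Normal(-95/62, 21/31)
obs 5: x=5/2 → posterior Normal(-15/19, 21/38)
obs 6: x=-1 → posterior Normal(-37/45, 7/15)
obs 7: x=2 → posterior Normal(-23/52, 21/52)
obs 8: x=1/2 → posterior Normal(-39/118, 21/59)
obs 9: x=1/2 → posterior Normal(-8/33, 7/22)
obs 10: x=-7/2 → posterior Normal(-81/146, 21/73)

mu_0=-81/146, tau_0^2=21/73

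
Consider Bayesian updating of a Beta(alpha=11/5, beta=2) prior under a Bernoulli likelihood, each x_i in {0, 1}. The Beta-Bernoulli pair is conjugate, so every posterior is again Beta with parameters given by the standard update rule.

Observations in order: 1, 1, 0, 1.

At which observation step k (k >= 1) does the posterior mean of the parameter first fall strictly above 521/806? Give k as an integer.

obs 1: x=1 → posterior Beta(16/5, 2)
obs 2: x=1 → posterior Beta(21/5, 2)
obs 3: x=0 → posterior Beta(21/5, 3)
obs 4: x=1 → posterior Beta(26/5, 3)

k = 2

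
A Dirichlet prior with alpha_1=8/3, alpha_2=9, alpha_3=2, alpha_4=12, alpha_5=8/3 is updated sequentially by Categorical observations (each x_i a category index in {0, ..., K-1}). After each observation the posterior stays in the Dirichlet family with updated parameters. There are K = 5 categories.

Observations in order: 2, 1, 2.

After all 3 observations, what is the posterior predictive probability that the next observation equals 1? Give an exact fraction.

15/47

obs 1: x=2 → posterior Dirichlet(8/3, 9, 3, 12, 8/3)
obs 2: x=1 → posterior Dirichlet(8/3, 10, 3, 12, 8/3)
obs 3: x=2 → posterior Dirichlet(8/3, 10, 4, 12, 8/3)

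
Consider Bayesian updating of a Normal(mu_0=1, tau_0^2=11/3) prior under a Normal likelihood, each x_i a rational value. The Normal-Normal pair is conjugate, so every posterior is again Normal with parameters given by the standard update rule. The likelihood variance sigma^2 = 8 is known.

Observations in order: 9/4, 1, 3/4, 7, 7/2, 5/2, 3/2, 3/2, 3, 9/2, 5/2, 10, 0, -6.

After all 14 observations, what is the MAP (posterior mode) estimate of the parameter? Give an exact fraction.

obs 1: x=9/4 → posterior Normal(39/28, 88/35)
obs 2: x=1 → posterior Normal(239/184, 44/23)
obs 3: x=3/4 → posterior Normal(68/57, 88/57)
obs 4: x=7 → posterior Normal(145/68, 22/17)
obs 5: x=7/2 → posterior Normal(367/158, 88/79)
obs 6: x=5/2 → posterior Normal(211/90, 44/45)
obs 7: x=3/2 → posterior Normal(455/202, 88/101)
obs 8: x=3/2 → posterior Normal(61/28, 11/14)
obs 9: x=3 → posterior Normal(277/123, 88/123)
obs 10: x=9/2 → posterior Normal(653/268, 44/67)
obs 11: x=5/2 → posterior Normal(354/145, 88/145)
obs 12: x=10 → posterior Normal(116/39, 22/39)
obs 13: x=0 → posterior Normal(464/167, 88/167)
obs 14: x=-6 → posterior Normal(199/89, 44/89)

199/89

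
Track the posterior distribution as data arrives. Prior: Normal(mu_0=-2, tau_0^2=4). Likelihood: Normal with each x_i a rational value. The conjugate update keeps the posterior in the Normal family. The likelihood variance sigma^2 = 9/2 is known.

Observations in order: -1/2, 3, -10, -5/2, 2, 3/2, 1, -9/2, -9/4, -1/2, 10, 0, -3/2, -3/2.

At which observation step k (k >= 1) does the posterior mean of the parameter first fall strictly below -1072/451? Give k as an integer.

k = 4

obs 1: x=-1/2 → posterior Normal(-22/17, 36/17)
obs 2: x=3 → posterior Normal(2/25, 36/25)
obs 3: x=-10 → posterior Normal(-26/11, 12/11)
obs 4: x=-5/2 → posterior Normal(-98/41, 36/41)
obs 5: x=2 → posterior Normal(-82/49, 36/49)
obs 6: x=3/2 → posterior Normal(-70/57, 12/19)
obs 7: x=1 → posterior Normal(-62/65, 36/65)
obs 8: x=-9/2 → posterior Normal(-98/73, 36/73)
obs 9: x=-9/4 → posterior Normal(-116/81, 4/9)
obs 10: x=-1/2 → posterior Normal(-120/89, 36/89)
obs 11: x=10 → posterior Normal(-40/97, 36/97)
obs 12: x=0 → posterior Normal(-8/21, 12/35)
obs 13: x=-3/2 → posterior Normal(-52/113, 36/113)
obs 14: x=-3/2 → posterior Normal(-64/121, 36/121)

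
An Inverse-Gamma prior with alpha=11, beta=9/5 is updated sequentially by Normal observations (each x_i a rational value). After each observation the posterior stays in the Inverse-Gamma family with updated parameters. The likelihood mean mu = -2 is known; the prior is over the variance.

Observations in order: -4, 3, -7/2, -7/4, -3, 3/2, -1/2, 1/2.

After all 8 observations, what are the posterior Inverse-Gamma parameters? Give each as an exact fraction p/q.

obs 1: x=-4 → posterior Inverse-Gamma(23/2, 19/5)
obs 2: x=3 → posterior Inverse-Gamma(12, 163/10)
obs 3: x=-7/2 → posterior Inverse-Gamma(25/2, 697/40)
obs 4: x=-7/4 → posterior Inverse-Gamma(13, 2793/160)
obs 5: x=-3 → posterior Inverse-Gamma(27/2, 2873/160)
obs 6: x=3/2 → posterior Inverse-Gamma(14, 3853/160)
obs 7: x=-1/2 → posterior Inverse-Gamma(29/2, 4033/160)
obs 8: x=1/2 → posterior Inverse-Gamma(15, 4533/160)

alpha=15, beta=4533/160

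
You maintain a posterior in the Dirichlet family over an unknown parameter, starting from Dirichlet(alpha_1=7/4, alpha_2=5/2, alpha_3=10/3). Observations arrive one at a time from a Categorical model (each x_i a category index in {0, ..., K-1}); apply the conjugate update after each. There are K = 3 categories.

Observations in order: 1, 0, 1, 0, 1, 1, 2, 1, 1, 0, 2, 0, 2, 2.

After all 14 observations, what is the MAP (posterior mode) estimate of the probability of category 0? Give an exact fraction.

obs 1: x=1 → posterior Dirichlet(7/4, 7/2, 10/3)
obs 2: x=0 → posterior Dirichlet(11/4, 7/2, 10/3)
obs 3: x=1 → posterior Dirichlet(11/4, 9/2, 10/3)
obs 4: x=0 → posterior Dirichlet(15/4, 9/2, 10/3)
obs 5: x=1 → posterior Dirichlet(15/4, 11/2, 10/3)
obs 6: x=1 → posterior Dirichlet(15/4, 13/2, 10/3)
obs 7: x=2 → posterior Dirichlet(15/4, 13/2, 13/3)
obs 8: x=1 → posterior Dirichlet(15/4, 15/2, 13/3)
obs 9: x=1 → posterior Dirichlet(15/4, 17/2, 13/3)
obs 10: x=0 → posterior Dirichlet(19/4, 17/2, 13/3)
obs 11: x=2 → posterior Dirichlet(19/4, 17/2, 16/3)
obs 12: x=0 → posterior Dirichlet(23/4, 17/2, 16/3)
obs 13: x=2 → posterior Dirichlet(23/4, 17/2, 19/3)
obs 14: x=2 → posterior Dirichlet(23/4, 17/2, 22/3)

57/223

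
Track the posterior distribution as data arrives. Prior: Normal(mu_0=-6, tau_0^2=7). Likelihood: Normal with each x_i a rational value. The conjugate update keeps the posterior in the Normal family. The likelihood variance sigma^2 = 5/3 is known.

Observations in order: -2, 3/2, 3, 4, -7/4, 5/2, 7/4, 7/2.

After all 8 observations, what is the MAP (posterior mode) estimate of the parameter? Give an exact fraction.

465/346

obs 1: x=-2 → posterior Normal(-36/13, 35/26)
obs 2: x=3/2 → posterior Normal(-81/94, 35/47)
obs 3: x=3 → posterior Normal(45/136, 35/68)
obs 4: x=4 → posterior Normal(213/178, 35/89)
obs 5: x=-7/4 → posterior Normal(279/440, 7/22)
obs 6: x=5/2 → posterior Normal(489/524, 35/131)
obs 7: x=7/4 → posterior Normal(159/152, 35/152)
obs 8: x=7/2 → posterior Normal(465/346, 35/173)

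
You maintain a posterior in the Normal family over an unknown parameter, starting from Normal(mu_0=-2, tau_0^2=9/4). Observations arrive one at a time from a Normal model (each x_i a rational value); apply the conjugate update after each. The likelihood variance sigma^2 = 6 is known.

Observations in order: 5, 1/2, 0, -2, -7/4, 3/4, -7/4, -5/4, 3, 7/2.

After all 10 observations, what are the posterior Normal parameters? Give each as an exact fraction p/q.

obs 1: x=5 → posterior Normal(-1/11, 18/11)
obs 2: x=1/2 → posterior Normal(1/28, 9/7)
obs 3: x=0 → posterior Normal(1/34, 18/17)
obs 4: x=-2 → posterior Normal(-11/40, 9/10)
obs 5: x=-7/4 → posterior Normal(-43/92, 18/23)
obs 6: x=3/4 → posterior Normal(-17/52, 9/13)
obs 7: x=-7/4 → posterior Normal(-55/116, 18/29)
obs 8: x=-5/4 → posterior Normal(-35/64, 9/16)
obs 9: x=3 → posterior Normal(-17/70, 18/35)
obs 10: x=7/2 → posterior Normal(1/19, 9/19)

mu_0=1/19, tau_0^2=9/19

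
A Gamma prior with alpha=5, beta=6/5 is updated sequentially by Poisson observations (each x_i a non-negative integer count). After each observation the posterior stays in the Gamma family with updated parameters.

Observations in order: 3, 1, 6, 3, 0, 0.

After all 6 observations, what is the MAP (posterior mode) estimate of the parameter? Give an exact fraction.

obs 1: x=3 → posterior Gamma(8, 11/5)
obs 2: x=1 → posterior Gamma(9, 16/5)
obs 3: x=6 → posterior Gamma(15, 21/5)
obs 4: x=3 → posterior Gamma(18, 26/5)
obs 5: x=0 → posterior Gamma(18, 31/5)
obs 6: x=0 → posterior Gamma(18, 36/5)

85/36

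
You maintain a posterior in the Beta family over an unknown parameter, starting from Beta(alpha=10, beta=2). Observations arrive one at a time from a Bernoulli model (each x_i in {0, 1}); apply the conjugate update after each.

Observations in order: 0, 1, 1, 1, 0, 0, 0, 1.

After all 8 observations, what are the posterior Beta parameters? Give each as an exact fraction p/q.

obs 1: x=0 → posterior Beta(10, 3)
obs 2: x=1 → posterior Beta(11, 3)
obs 3: x=1 → posterior Beta(12, 3)
obs 4: x=1 → posterior Beta(13, 3)
obs 5: x=0 → posterior Beta(13, 4)
obs 6: x=0 → posterior Beta(13, 5)
obs 7: x=0 → posterior Beta(13, 6)
obs 8: x=1 → posterior Beta(14, 6)

alpha=14, beta=6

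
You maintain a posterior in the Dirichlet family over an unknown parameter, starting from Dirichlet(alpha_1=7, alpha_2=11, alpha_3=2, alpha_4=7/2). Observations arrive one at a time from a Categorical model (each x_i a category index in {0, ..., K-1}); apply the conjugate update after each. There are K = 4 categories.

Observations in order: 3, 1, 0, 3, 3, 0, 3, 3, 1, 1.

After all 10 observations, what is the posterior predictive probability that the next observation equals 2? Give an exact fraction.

obs 1: x=3 → posterior Dirichlet(7, 11, 2, 9/2)
obs 2: x=1 → posterior Dirichlet(7, 12, 2, 9/2)
obs 3: x=0 → posterior Dirichlet(8, 12, 2, 9/2)
obs 4: x=3 → posterior Dirichlet(8, 12, 2, 11/2)
obs 5: x=3 → posterior Dirichlet(8, 12, 2, 13/2)
obs 6: x=0 → posterior Dirichlet(9, 12, 2, 13/2)
obs 7: x=3 → posterior Dirichlet(9, 12, 2, 15/2)
obs 8: x=3 → posterior Dirichlet(9, 12, 2, 17/2)
obs 9: x=1 → posterior Dirichlet(9, 13, 2, 17/2)
obs 10: x=1 → posterior Dirichlet(9, 14, 2, 17/2)

4/67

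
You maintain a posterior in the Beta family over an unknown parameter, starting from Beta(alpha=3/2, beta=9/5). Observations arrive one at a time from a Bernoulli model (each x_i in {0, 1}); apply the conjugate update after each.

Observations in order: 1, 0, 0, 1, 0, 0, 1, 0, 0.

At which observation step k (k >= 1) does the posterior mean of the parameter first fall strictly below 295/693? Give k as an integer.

obs 1: x=1 → posterior Beta(5/2, 9/5)
obs 2: x=0 → posterior Beta(5/2, 14/5)
obs 3: x=0 → posterior Beta(5/2, 19/5)
obs 4: x=1 → posterior Beta(7/2, 19/5)
obs 5: x=0 → posterior Beta(7/2, 24/5)
obs 6: x=0 → posterior Beta(7/2, 29/5)
obs 7: x=1 → posterior Beta(9/2, 29/5)
obs 8: x=0 → posterior Beta(9/2, 34/5)
obs 9: x=0 → posterior Beta(9/2, 39/5)

k = 3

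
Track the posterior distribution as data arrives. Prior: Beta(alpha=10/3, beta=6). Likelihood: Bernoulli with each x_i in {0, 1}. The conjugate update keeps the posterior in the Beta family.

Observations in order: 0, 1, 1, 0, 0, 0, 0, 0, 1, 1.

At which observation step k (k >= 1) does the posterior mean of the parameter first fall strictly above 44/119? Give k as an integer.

k = 2

obs 1: x=0 → posterior Beta(10/3, 7)
obs 2: x=1 → posterior Beta(13/3, 7)
obs 3: x=1 → posterior Beta(16/3, 7)
obs 4: x=0 → posterior Beta(16/3, 8)
obs 5: x=0 → posterior Beta(16/3, 9)
obs 6: x=0 → posterior Beta(16/3, 10)
obs 7: x=0 → posterior Beta(16/3, 11)
obs 8: x=0 → posterior Beta(16/3, 12)
obs 9: x=1 → posterior Beta(19/3, 12)
obs 10: x=1 → posterior Beta(22/3, 12)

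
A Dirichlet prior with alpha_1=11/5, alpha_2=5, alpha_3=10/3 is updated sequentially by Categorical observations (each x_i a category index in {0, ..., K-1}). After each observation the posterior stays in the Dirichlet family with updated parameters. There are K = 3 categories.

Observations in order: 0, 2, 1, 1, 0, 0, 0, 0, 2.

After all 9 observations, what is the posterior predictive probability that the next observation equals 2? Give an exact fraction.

80/293

obs 1: x=0 → posterior Dirichlet(16/5, 5, 10/3)
obs 2: x=2 → posterior Dirichlet(16/5, 5, 13/3)
obs 3: x=1 → posterior Dirichlet(16/5, 6, 13/3)
obs 4: x=1 → posterior Dirichlet(16/5, 7, 13/3)
obs 5: x=0 → posterior Dirichlet(21/5, 7, 13/3)
obs 6: x=0 → posterior Dirichlet(26/5, 7, 13/3)
obs 7: x=0 → posterior Dirichlet(31/5, 7, 13/3)
obs 8: x=0 → posterior Dirichlet(36/5, 7, 13/3)
obs 9: x=2 → posterior Dirichlet(36/5, 7, 16/3)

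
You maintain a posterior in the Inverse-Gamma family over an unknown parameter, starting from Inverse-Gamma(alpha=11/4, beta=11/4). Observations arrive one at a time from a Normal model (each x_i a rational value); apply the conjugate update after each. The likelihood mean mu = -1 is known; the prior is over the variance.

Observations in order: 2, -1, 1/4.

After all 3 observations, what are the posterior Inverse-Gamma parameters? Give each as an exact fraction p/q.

alpha=17/4, beta=257/32

obs 1: x=2 → posterior Inverse-Gamma(13/4, 29/4)
obs 2: x=-1 → posterior Inverse-Gamma(15/4, 29/4)
obs 3: x=1/4 → posterior Inverse-Gamma(17/4, 257/32)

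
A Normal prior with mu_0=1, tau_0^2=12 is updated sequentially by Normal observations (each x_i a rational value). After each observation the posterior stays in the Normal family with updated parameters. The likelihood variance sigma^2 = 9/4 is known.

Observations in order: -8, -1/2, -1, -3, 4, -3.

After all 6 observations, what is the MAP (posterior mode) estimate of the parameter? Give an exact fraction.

obs 1: x=-8 → posterior Normal(-125/19, 36/19)
obs 2: x=-1/2 → posterior Normal(-19/5, 36/35)
obs 3: x=-1 → posterior Normal(-149/51, 12/17)
obs 4: x=-3 → posterior Normal(-197/67, 36/67)
obs 5: x=4 → posterior Normal(-133/83, 36/83)
obs 6: x=-3 → posterior Normal(-181/99, 4/11)

-181/99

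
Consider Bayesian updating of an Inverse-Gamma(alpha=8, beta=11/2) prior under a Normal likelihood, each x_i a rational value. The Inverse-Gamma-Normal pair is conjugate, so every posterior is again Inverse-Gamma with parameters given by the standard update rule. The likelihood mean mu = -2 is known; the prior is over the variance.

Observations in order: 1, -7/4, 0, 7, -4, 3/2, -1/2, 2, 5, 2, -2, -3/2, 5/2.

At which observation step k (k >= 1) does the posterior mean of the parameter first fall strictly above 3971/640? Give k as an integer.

k = 8

obs 1: x=1 → posterior Inverse-Gamma(17/2, 10)
obs 2: x=-7/4 → posterior Inverse-Gamma(9, 321/32)
obs 3: x=0 → posterior Inverse-Gamma(19/2, 385/32)
obs 4: x=7 → posterior Inverse-Gamma(10, 1681/32)
obs 5: x=-4 → posterior Inverse-Gamma(21/2, 1745/32)
obs 6: x=3/2 → posterior Inverse-Gamma(11, 1941/32)
obs 7: x=-1/2 → posterior Inverse-Gamma(23/2, 1977/32)
obs 8: x=2 → posterior Inverse-Gamma(12, 2233/32)
obs 9: x=5 → posterior Inverse-Gamma(25/2, 3017/32)
obs 10: x=2 → posterior Inverse-Gamma(13, 3273/32)
obs 11: x=-2 → posterior Inverse-Gamma(27/2, 3273/32)
obs 12: x=-3/2 → posterior Inverse-Gamma(14, 3277/32)
obs 13: x=5/2 → posterior Inverse-Gamma(29/2, 3601/32)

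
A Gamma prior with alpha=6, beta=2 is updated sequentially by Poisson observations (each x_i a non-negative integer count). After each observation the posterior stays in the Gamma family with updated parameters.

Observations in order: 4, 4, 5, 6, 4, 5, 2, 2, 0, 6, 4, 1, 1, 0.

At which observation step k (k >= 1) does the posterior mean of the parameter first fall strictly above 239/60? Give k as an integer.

obs 1: x=4 → posterior Gamma(10, 3)
obs 2: x=4 → posterior Gamma(14, 4)
obs 3: x=5 → posterior Gamma(19, 5)
obs 4: x=6 → posterior Gamma(25, 6)
obs 5: x=4 → posterior Gamma(29, 7)
obs 6: x=5 → posterior Gamma(34, 8)
obs 7: x=2 → posterior Gamma(36, 9)
obs 8: x=2 → posterior Gamma(38, 10)
obs 9: x=0 → posterior Gamma(38, 11)
obs 10: x=6 → posterior Gamma(44, 12)
obs 11: x=4 → posterior Gamma(48, 13)
obs 12: x=1 → posterior Gamma(49, 14)
obs 13: x=1 → posterior Gamma(50, 15)
obs 14: x=0 → posterior Gamma(50, 16)

k = 4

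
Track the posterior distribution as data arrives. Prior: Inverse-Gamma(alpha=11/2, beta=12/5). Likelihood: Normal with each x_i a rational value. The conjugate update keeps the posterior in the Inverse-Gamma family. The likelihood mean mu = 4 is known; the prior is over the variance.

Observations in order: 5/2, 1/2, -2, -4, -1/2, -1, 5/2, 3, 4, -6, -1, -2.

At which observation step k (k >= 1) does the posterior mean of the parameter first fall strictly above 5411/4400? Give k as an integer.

obs 1: x=5/2 → posterior Inverse-Gamma(6, 141/40)
obs 2: x=1/2 → posterior Inverse-Gamma(13/2, 193/20)
obs 3: x=-2 → posterior Inverse-Gamma(7, 553/20)
obs 4: x=-4 → posterior Inverse-Gamma(15/2, 1193/20)
obs 5: x=-1/2 → posterior Inverse-Gamma(8, 2791/40)
obs 6: x=-1 → posterior Inverse-Gamma(17/2, 3291/40)
obs 7: x=5/2 → posterior Inverse-Gamma(9, 417/5)
obs 8: x=3 → posterior Inverse-Gamma(19/2, 839/10)
obs 9: x=4 → posterior Inverse-Gamma(10, 839/10)
obs 10: x=-6 → posterior Inverse-Gamma(21/2, 1339/10)
obs 11: x=-1 → posterior Inverse-Gamma(11, 732/5)
obs 12: x=-2 → posterior Inverse-Gamma(23/2, 822/5)

k = 2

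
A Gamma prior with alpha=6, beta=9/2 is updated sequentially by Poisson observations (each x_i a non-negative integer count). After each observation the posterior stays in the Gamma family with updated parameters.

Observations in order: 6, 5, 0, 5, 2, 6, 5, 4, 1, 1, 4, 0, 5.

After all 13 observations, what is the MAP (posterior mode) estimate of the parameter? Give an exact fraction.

14/5

obs 1: x=6 → posterior Gamma(12, 11/2)
obs 2: x=5 → posterior Gamma(17, 13/2)
obs 3: x=0 → posterior Gamma(17, 15/2)
obs 4: x=5 → posterior Gamma(22, 17/2)
obs 5: x=2 → posterior Gamma(24, 19/2)
obs 6: x=6 → posterior Gamma(30, 21/2)
obs 7: x=5 → posterior Gamma(35, 23/2)
obs 8: x=4 → posterior Gamma(39, 25/2)
obs 9: x=1 → posterior Gamma(40, 27/2)
obs 10: x=1 → posterior Gamma(41, 29/2)
obs 11: x=4 → posterior Gamma(45, 31/2)
obs 12: x=0 → posterior Gamma(45, 33/2)
obs 13: x=5 → posterior Gamma(50, 35/2)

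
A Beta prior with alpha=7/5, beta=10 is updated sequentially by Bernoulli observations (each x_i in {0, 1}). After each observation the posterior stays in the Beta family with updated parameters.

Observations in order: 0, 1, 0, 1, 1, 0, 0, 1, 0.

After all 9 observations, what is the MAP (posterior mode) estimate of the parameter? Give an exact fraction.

obs 1: x=0 → posterior Beta(7/5, 11)
obs 2: x=1 → posterior Beta(12/5, 11)
obs 3: x=0 → posterior Beta(12/5, 12)
obs 4: x=1 → posterior Beta(17/5, 12)
obs 5: x=1 → posterior Beta(22/5, 12)
obs 6: x=0 → posterior Beta(22/5, 13)
obs 7: x=0 → posterior Beta(22/5, 14)
obs 8: x=1 → posterior Beta(27/5, 14)
obs 9: x=0 → posterior Beta(27/5, 15)

11/46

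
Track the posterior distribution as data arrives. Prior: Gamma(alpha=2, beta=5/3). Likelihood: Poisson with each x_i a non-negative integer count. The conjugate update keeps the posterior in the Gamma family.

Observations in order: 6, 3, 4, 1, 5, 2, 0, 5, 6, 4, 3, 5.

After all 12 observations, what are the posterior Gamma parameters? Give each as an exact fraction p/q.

obs 1: x=6 → posterior Gamma(8, 8/3)
obs 2: x=3 → posterior Gamma(11, 11/3)
obs 3: x=4 → posterior Gamma(15, 14/3)
obs 4: x=1 → posterior Gamma(16, 17/3)
obs 5: x=5 → posterior Gamma(21, 20/3)
obs 6: x=2 → posterior Gamma(23, 23/3)
obs 7: x=0 → posterior Gamma(23, 26/3)
obs 8: x=5 → posterior Gamma(28, 29/3)
obs 9: x=6 → posterior Gamma(34, 32/3)
obs 10: x=4 → posterior Gamma(38, 35/3)
obs 11: x=3 → posterior Gamma(41, 38/3)
obs 12: x=5 → posterior Gamma(46, 41/3)

alpha=46, beta=41/3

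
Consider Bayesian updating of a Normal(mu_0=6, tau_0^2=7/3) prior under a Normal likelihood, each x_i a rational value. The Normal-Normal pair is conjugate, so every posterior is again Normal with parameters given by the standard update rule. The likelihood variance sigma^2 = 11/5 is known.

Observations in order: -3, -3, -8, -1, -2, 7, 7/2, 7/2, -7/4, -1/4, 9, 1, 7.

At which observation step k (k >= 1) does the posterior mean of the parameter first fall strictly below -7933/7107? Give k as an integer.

obs 1: x=-3 → posterior Normal(93/68, 77/68)
obs 2: x=-3 → posterior Normal(-12/103, 77/103)
obs 3: x=-8 → posterior Normal(-146/69, 77/138)
obs 4: x=-1 → posterior Normal(-327/173, 77/173)
obs 5: x=-2 → posterior Normal(-397/208, 77/208)
obs 6: x=7 → posterior Normal(-152/243, 77/243)
obs 7: x=7/2 → posterior Normal(-59/556, 77/278)
obs 8: x=7/2 → posterior Normal(93/313, 77/313)
obs 9: x=-7/4 → posterior Normal(127/1392, 77/348)
obs 10: x=-1/4 → posterior Normal(23/383, 77/383)
obs 11: x=9 → posterior Normal(169/209, 7/38)
obs 12: x=1 → posterior Normal(373/453, 77/453)
obs 13: x=7 → posterior Normal(309/244, 77/488)

k = 3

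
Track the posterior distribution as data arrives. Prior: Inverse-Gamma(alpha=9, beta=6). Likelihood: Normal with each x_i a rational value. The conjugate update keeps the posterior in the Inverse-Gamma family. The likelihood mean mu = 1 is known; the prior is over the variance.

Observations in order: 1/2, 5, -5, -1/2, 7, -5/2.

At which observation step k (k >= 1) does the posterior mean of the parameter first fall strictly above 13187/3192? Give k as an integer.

k = 5

obs 1: x=1/2 → posterior Inverse-Gamma(19/2, 49/8)
obs 2: x=5 → posterior Inverse-Gamma(10, 113/8)
obs 3: x=-5 → posterior Inverse-Gamma(21/2, 257/8)
obs 4: x=-1/2 → posterior Inverse-Gamma(11, 133/4)
obs 5: x=7 → posterior Inverse-Gamma(23/2, 205/4)
obs 6: x=-5/2 → posterior Inverse-Gamma(12, 459/8)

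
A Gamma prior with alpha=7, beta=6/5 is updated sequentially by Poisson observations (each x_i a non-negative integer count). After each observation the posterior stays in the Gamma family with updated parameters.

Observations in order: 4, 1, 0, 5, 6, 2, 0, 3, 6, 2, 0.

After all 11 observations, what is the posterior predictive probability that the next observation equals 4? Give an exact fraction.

106820044623747241002293535820196275193347512515956580308921336475861875/672225390710805442440080265615322516310091214014543853920388155036401664

obs 1: x=4 → posterior Gamma(11, 11/5)
obs 2: x=1 → posterior Gamma(12, 16/5)
obs 3: x=0 → posterior Gamma(12, 21/5)
obs 4: x=5 → posterior Gamma(17, 26/5)
obs 5: x=6 → posterior Gamma(23, 31/5)
obs 6: x=2 → posterior Gamma(25, 36/5)
obs 7: x=0 → posterior Gamma(25, 41/5)
obs 8: x=3 → posterior Gamma(28, 46/5)
obs 9: x=6 → posterior Gamma(34, 51/5)
obs 10: x=2 → posterior Gamma(36, 56/5)
obs 11: x=0 → posterior Gamma(36, 61/5)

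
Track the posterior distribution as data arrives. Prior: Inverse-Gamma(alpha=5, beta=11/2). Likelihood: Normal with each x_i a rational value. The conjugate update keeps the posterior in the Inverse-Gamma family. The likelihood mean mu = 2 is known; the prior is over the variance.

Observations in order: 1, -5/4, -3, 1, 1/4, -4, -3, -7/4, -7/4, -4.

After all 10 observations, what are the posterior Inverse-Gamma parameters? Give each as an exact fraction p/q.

obs 1: x=1 → posterior Inverse-Gamma(11/2, 6)
obs 2: x=-5/4 → posterior Inverse-Gamma(6, 361/32)
obs 3: x=-3 → posterior Inverse-Gamma(13/2, 761/32)
obs 4: x=1 → posterior Inverse-Gamma(7, 777/32)
obs 5: x=1/4 → posterior Inverse-Gamma(15/2, 413/16)
obs 6: x=-4 → posterior Inverse-Gamma(8, 701/16)
obs 7: x=-3 → posterior Inverse-Gamma(17/2, 901/16)
obs 8: x=-7/4 → posterior Inverse-Gamma(9, 2027/32)
obs 9: x=-7/4 → posterior Inverse-Gamma(19/2, 563/8)
obs 10: x=-4 → posterior Inverse-Gamma(10, 707/8)

alpha=10, beta=707/8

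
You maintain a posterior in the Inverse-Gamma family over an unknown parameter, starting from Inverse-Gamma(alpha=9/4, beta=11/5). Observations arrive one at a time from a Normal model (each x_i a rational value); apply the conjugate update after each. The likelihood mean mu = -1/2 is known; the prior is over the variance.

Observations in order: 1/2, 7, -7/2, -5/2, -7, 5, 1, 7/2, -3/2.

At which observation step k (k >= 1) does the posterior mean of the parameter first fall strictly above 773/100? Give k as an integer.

obs 1: x=1/2 → posterior Inverse-Gamma(11/4, 27/10)
obs 2: x=7 → posterior Inverse-Gamma(13/4, 1233/40)
obs 3: x=-7/2 → posterior Inverse-Gamma(15/4, 1413/40)
obs 4: x=-5/2 → posterior Inverse-Gamma(17/4, 1493/40)
obs 5: x=-7 → posterior Inverse-Gamma(19/4, 1169/20)
obs 6: x=5 → posterior Inverse-Gamma(21/4, 2943/40)
obs 7: x=1 → posterior Inverse-Gamma(23/4, 747/10)
obs 8: x=7/2 → posterior Inverse-Gamma(25/4, 827/10)
obs 9: x=-3/2 → posterior Inverse-Gamma(27/4, 416/5)

k = 2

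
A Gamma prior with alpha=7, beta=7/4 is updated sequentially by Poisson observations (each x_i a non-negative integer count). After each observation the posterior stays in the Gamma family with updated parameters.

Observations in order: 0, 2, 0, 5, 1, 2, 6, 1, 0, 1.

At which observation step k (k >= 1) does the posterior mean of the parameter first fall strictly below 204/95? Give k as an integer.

obs 1: x=0 → posterior Gamma(7, 11/4)
obs 2: x=2 → posterior Gamma(9, 15/4)
obs 3: x=0 → posterior Gamma(9, 19/4)
obs 4: x=5 → posterior Gamma(14, 23/4)
obs 5: x=1 → posterior Gamma(15, 27/4)
obs 6: x=2 → posterior Gamma(17, 31/4)
obs 7: x=6 → posterior Gamma(23, 35/4)
obs 8: x=1 → posterior Gamma(24, 39/4)
obs 9: x=0 → posterior Gamma(24, 43/4)
obs 10: x=1 → posterior Gamma(25, 47/4)

k = 3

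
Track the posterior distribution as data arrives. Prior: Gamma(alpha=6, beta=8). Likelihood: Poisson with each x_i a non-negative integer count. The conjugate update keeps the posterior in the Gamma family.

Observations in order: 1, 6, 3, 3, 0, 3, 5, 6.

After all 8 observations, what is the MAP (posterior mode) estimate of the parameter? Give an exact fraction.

obs 1: x=1 → posterior Gamma(7, 9)
obs 2: x=6 → posterior Gamma(13, 10)
obs 3: x=3 → posterior Gamma(16, 11)
obs 4: x=3 → posterior Gamma(19, 12)
obs 5: x=0 → posterior Gamma(19, 13)
obs 6: x=3 → posterior Gamma(22, 14)
obs 7: x=5 → posterior Gamma(27, 15)
obs 8: x=6 → posterior Gamma(33, 16)

2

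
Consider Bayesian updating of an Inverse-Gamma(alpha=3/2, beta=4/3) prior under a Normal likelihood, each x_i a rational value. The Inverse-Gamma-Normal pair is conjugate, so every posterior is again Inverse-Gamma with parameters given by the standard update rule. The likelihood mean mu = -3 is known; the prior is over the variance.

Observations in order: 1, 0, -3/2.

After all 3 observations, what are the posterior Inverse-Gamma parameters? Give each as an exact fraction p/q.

obs 1: x=1 → posterior Inverse-Gamma(2, 28/3)
obs 2: x=0 → posterior Inverse-Gamma(5/2, 83/6)
obs 3: x=-3/2 → posterior Inverse-Gamma(3, 359/24)

alpha=3, beta=359/24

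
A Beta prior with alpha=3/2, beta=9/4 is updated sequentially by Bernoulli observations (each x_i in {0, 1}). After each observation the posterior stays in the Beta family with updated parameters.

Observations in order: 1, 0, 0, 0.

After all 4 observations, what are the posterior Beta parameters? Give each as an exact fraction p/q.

obs 1: x=1 → posterior Beta(5/2, 9/4)
obs 2: x=0 → posterior Beta(5/2, 13/4)
obs 3: x=0 → posterior Beta(5/2, 17/4)
obs 4: x=0 → posterior Beta(5/2, 21/4)

alpha=5/2, beta=21/4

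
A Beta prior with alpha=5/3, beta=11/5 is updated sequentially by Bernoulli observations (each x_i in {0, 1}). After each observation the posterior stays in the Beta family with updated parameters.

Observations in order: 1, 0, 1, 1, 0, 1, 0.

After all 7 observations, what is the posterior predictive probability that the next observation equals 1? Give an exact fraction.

85/163

obs 1: x=1 → posterior Beta(8/3, 11/5)
obs 2: x=0 → posterior Beta(8/3, 16/5)
obs 3: x=1 → posterior Beta(11/3, 16/5)
obs 4: x=1 → posterior Beta(14/3, 16/5)
obs 5: x=0 → posterior Beta(14/3, 21/5)
obs 6: x=1 → posterior Beta(17/3, 21/5)
obs 7: x=0 → posterior Beta(17/3, 26/5)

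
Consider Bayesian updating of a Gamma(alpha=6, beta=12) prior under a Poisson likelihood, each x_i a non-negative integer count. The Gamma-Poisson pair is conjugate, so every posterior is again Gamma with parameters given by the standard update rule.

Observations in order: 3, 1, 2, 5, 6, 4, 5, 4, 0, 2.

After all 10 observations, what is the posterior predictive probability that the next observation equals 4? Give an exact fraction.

obs 1: x=3 → posterior Gamma(9, 13)
obs 2: x=1 → posterior Gamma(10, 14)
obs 3: x=2 → posterior Gamma(12, 15)
obs 4: x=5 → posterior Gamma(17, 16)
obs 5: x=6 → posterior Gamma(23, 17)
obs 6: x=4 → posterior Gamma(27, 18)
obs 7: x=5 → posterior Gamma(32, 19)
obs 8: x=4 → posterior Gamma(36, 20)
obs 9: x=0 → posterior Gamma(36, 21)
obs 10: x=2 → posterior Gamma(38, 22)

104122043077001365074772894838378930769016276554906337280/1558005952997140033806173725098810522409738596181909282129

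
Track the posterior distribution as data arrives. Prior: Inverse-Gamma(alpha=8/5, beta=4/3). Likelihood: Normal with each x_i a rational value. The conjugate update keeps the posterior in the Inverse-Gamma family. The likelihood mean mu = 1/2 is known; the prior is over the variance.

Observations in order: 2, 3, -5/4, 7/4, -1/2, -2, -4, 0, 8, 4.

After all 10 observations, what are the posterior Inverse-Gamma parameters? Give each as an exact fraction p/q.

obs 1: x=2 → posterior Inverse-Gamma(21/10, 59/24)
obs 2: x=3 → posterior Inverse-Gamma(13/5, 67/12)
obs 3: x=-5/4 → posterior Inverse-Gamma(31/10, 683/96)
obs 4: x=7/4 → posterior Inverse-Gamma(18/5, 379/48)
obs 5: x=-1/2 → posterior Inverse-Gamma(41/10, 403/48)
obs 6: x=-2 → posterior Inverse-Gamma(23/5, 553/48)
obs 7: x=-4 → posterior Inverse-Gamma(51/10, 1039/48)
obs 8: x=0 → posterior Inverse-Gamma(28/5, 1045/48)
obs 9: x=8 → posterior Inverse-Gamma(61/10, 2395/48)
obs 10: x=4 → posterior Inverse-Gamma(33/5, 2689/48)

alpha=33/5, beta=2689/48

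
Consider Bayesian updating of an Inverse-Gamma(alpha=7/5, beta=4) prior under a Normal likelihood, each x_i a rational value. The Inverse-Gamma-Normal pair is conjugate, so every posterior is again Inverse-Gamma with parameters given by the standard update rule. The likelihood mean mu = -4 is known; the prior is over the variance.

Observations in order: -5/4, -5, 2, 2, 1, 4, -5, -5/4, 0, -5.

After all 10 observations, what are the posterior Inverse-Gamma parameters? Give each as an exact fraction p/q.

obs 1: x=-5/4 → posterior Inverse-Gamma(19/10, 249/32)
obs 2: x=-5 → posterior Inverse-Gamma(12/5, 265/32)
obs 3: x=2 → posterior Inverse-Gamma(29/10, 841/32)
obs 4: x=2 → posterior Inverse-Gamma(17/5, 1417/32)
obs 5: x=1 → posterior Inverse-Gamma(39/10, 1817/32)
obs 6: x=4 → posterior Inverse-Gamma(22/5, 2841/32)
obs 7: x=-5 → posterior Inverse-Gamma(49/10, 2857/32)
obs 8: x=-5/4 → posterior Inverse-Gamma(27/5, 1489/16)
obs 9: x=0 → posterior Inverse-Gamma(59/10, 1617/16)
obs 10: x=-5 → posterior Inverse-Gamma(32/5, 1625/16)

alpha=32/5, beta=1625/16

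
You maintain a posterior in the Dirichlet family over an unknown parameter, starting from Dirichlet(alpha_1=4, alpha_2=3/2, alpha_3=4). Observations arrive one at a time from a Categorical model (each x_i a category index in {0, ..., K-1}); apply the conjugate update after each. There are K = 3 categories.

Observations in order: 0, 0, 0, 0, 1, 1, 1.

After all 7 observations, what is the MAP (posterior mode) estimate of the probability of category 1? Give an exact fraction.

obs 1: x=0 → posterior Dirichlet(5, 3/2, 4)
obs 2: x=0 → posterior Dirichlet(6, 3/2, 4)
obs 3: x=0 → posterior Dirichlet(7, 3/2, 4)
obs 4: x=0 → posterior Dirichlet(8, 3/2, 4)
obs 5: x=1 → posterior Dirichlet(8, 5/2, 4)
obs 6: x=1 → posterior Dirichlet(8, 7/2, 4)
obs 7: x=1 → posterior Dirichlet(8, 9/2, 4)

7/27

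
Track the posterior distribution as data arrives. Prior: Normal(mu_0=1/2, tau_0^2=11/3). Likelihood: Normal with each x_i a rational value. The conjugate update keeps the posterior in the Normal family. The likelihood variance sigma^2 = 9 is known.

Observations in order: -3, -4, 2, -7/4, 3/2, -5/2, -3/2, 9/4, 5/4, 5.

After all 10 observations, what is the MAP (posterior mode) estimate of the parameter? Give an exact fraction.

obs 1: x=-3 → posterior Normal(-39/76, 99/38)
obs 2: x=-4 → posterior Normal(-127/98, 99/49)
obs 3: x=2 → posterior Normal(-83/120, 33/20)
obs 4: x=-7/4 → posterior Normal(-243/284, 99/71)
obs 5: x=3/2 → posterior Normal(-177/328, 99/82)
obs 6: x=-5/2 → posterior Normal(-287/372, 33/31)
obs 7: x=-3/2 → posterior Normal(-353/416, 99/104)
obs 8: x=9/4 → posterior Normal(-127/230, 99/115)
obs 9: x=5/4 → posterior Normal(-199/504, 11/14)
obs 10: x=5 → posterior Normal(21/548, 99/137)

21/548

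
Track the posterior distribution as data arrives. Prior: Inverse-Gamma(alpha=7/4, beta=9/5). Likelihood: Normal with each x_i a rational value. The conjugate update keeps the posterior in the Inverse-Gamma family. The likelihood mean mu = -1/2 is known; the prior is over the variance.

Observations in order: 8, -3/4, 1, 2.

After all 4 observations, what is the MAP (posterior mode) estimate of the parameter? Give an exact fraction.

6753/760

obs 1: x=8 → posterior Inverse-Gamma(9/4, 1517/40)
obs 2: x=-3/4 → posterior Inverse-Gamma(11/4, 6073/160)
obs 3: x=1 → posterior Inverse-Gamma(13/4, 6253/160)
obs 4: x=2 → posterior Inverse-Gamma(15/4, 6753/160)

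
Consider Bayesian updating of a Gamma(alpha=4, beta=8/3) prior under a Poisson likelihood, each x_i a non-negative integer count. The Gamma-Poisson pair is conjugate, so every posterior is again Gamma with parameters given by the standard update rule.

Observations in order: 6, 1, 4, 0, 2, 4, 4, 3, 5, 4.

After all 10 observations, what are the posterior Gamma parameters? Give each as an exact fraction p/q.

alpha=37, beta=38/3

obs 1: x=6 → posterior Gamma(10, 11/3)
obs 2: x=1 → posterior Gamma(11, 14/3)
obs 3: x=4 → posterior Gamma(15, 17/3)
obs 4: x=0 → posterior Gamma(15, 20/3)
obs 5: x=2 → posterior Gamma(17, 23/3)
obs 6: x=4 → posterior Gamma(21, 26/3)
obs 7: x=4 → posterior Gamma(25, 29/3)
obs 8: x=3 → posterior Gamma(28, 32/3)
obs 9: x=5 → posterior Gamma(33, 35/3)
obs 10: x=4 → posterior Gamma(37, 38/3)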